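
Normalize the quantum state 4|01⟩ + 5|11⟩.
0.6247|01⟩ + 0.7809|11⟩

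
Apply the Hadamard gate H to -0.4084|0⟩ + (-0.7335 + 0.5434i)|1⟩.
(-0.8074 + 0.3842i)|0⟩ + (0.2299 - 0.3842i)|1⟩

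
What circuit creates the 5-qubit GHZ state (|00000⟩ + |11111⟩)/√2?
H(q0) → CNOT(q0,q1) → CNOT(q0,q2) → CNOT(q0,q3) → CNOT(q0,q4)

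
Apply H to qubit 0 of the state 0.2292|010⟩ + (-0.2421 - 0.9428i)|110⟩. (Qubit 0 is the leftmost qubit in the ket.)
(-0.009122 - 0.6667i)|010⟩ + (0.3333 + 0.6667i)|110⟩

H on qubit 0 mixes each pair of kets that differ only in qubit 0: amplitudes (a, b) of (|…0…⟩, |…1…⟩) become ((a + b)/√2, (a − b)/√2). Kets absent from the input have amplitude 0.
(|010⟩, |110⟩): (a, b) = (0.2292, (-0.2421 - 0.9428i)) → ((-0.009122 - 0.6667i), (0.3333 + 0.6667i))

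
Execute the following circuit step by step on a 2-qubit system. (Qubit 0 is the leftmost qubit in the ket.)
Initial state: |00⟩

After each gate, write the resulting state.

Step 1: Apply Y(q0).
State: i|10⟩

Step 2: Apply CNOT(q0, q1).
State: i|11⟩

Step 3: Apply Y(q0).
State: |01⟩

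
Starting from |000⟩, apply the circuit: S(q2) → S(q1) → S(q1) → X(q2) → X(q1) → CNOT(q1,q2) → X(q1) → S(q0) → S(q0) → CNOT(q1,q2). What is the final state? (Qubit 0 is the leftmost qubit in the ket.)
|000⟩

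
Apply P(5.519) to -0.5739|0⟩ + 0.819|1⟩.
-0.5739|0⟩ + (0.5913 - 0.5667i)|1⟩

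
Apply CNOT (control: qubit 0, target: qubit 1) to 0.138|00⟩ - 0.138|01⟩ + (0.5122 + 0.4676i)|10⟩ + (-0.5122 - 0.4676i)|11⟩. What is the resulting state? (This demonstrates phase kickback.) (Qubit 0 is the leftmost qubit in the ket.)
0.138|00⟩ - 0.138|01⟩ + (-0.5122 - 0.4676i)|10⟩ + (0.5122 + 0.4676i)|11⟩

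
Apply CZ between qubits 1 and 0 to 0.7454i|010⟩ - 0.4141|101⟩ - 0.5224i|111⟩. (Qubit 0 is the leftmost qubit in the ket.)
0.7454i|010⟩ - 0.4141|101⟩ + 0.5224i|111⟩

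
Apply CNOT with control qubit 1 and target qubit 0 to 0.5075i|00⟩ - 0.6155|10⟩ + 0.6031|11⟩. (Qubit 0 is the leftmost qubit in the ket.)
0.5075i|00⟩ + 0.6031|01⟩ - 0.6155|10⟩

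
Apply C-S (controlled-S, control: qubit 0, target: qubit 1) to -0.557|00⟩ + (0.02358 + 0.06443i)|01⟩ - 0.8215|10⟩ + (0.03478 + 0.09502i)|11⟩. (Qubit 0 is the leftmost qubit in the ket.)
-0.557|00⟩ + (0.02358 + 0.06443i)|01⟩ - 0.8215|10⟩ + (-0.09502 + 0.03478i)|11⟩

C-S leaves the control-|0⟩ kets |00⟩, |01⟩ unchanged and applies S to qubit 1 on the control-|1⟩ pair (|10⟩, |11⟩).
S = [[1, 0], [0, i]].
With a = amp(|10⟩) = -0.8215 and b = amp(|11⟩) = (0.03478 + 0.09502i):
new amp(|10⟩) = (1)·a = -0.8215
new amp(|11⟩) = (i)·b = (-0.09502 + 0.03478i)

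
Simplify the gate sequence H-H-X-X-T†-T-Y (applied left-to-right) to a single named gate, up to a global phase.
Y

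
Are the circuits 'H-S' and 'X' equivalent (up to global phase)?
No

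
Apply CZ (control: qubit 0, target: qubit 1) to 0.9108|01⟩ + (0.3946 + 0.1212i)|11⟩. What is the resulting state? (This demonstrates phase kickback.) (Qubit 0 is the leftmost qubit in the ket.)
0.9108|01⟩ + (-0.3946 - 0.1212i)|11⟩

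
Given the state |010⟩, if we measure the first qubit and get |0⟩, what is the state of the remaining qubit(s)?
|10⟩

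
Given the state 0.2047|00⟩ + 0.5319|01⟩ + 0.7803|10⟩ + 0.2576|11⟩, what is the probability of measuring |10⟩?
0.6089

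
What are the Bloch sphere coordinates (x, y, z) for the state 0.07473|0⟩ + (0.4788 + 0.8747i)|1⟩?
(0.07156, 0.1307, -0.9888)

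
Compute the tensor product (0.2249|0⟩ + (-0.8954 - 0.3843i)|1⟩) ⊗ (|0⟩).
0.2249|00⟩ + (-0.8954 - 0.3843i)|10⟩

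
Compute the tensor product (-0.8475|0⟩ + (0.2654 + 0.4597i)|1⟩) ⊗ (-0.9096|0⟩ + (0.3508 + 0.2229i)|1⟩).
0.7709|00⟩ + (-0.2973 - 0.1889i)|01⟩ + (-0.2414 - 0.4181i)|10⟩ + (-0.009365 + 0.2204i)|11⟩

amp(|b₁b₂…⟩) = product of the factor amplitudes for bits b₁, b₂, …; only kets whose every factor amplitude is nonzero survive.
|00⟩: (-0.8475)(-0.9096) = 0.7709
|01⟩: (-0.8475)(0.3508 + 0.2229i) = (-0.2973 - 0.1889i)
|10⟩: (0.2654 + 0.4597i)(-0.9096) = (-0.2414 - 0.4181i)
|11⟩: (0.2654 + 0.4597i)(0.3508 + 0.2229i) = (-0.009365 + 0.2204i)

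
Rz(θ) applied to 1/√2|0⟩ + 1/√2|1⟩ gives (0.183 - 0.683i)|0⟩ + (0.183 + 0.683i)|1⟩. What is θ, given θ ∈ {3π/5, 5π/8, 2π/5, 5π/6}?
5π/6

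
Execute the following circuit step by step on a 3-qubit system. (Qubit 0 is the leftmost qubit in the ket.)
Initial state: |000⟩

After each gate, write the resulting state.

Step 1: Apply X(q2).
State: |001⟩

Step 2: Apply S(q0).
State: |001⟩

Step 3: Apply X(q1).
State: |011⟩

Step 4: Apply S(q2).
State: i|011⟩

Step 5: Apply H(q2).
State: (1/√2)i|010⟩ - (1/√2)i|011⟩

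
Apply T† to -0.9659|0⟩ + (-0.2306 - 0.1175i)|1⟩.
-0.9659|0⟩ + (-0.2461 + 0.07997i)|1⟩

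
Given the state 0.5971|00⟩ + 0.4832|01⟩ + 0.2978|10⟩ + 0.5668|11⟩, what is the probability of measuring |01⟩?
0.2335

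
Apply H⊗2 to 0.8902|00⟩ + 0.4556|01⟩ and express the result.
0.6729|00⟩ + 0.2173|01⟩ + 0.6729|10⟩ + 0.2173|11⟩

H⊗2 gives amp(|y⟩) = (1/2) Σ_x (−1)^(x·y) amp(|x⟩), where x·y is the number of positions in which both x and y have a 1.
|00⟩: (0.8902 + 0.4556)/2 = 0.6729
|01⟩: (0.8902 - 0.4556)/2 = 0.2173
|10⟩: (0.8902 + 0.4556)/2 = 0.6729
|11⟩: (0.8902 - 0.4556)/2 = 0.2173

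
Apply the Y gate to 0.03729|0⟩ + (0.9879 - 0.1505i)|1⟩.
(-0.1505 - 0.9879i)|0⟩ + 0.03729i|1⟩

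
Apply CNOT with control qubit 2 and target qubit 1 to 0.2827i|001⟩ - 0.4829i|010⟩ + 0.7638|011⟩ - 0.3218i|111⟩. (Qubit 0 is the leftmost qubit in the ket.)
0.7638|001⟩ - 0.4829i|010⟩ + 0.2827i|011⟩ - 0.3218i|101⟩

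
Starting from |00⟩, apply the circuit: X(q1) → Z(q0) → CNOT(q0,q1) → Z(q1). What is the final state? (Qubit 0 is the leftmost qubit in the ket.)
-|01⟩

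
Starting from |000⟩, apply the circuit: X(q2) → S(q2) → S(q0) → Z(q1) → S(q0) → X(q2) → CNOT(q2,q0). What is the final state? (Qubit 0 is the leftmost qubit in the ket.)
i|000⟩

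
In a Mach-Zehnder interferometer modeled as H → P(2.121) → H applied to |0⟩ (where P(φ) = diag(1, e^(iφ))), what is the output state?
(0.2386 + 0.4262i)|0⟩ + (0.7614 - 0.4262i)|1⟩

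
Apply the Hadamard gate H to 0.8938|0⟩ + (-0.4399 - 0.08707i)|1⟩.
(0.321 - 0.06157i)|0⟩ + (0.9431 + 0.06157i)|1⟩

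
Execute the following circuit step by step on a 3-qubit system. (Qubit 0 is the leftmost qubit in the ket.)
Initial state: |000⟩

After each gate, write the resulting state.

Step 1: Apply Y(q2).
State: i|001⟩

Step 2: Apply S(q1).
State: i|001⟩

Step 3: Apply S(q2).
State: -|001⟩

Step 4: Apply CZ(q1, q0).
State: -|001⟩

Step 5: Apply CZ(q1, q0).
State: -|001⟩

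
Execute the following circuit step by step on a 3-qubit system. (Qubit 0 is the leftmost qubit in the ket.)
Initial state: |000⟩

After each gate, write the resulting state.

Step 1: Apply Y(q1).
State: i|010⟩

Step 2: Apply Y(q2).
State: -|011⟩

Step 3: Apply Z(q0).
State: -|011⟩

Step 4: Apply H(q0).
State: -1/√2|011⟩ - 1/√2|111⟩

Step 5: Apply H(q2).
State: -1/2|010⟩ + 1/2|011⟩ - 1/2|110⟩ + 1/2|111⟩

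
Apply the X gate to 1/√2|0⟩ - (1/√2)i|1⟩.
-(1/√2)i|0⟩ + 1/√2|1⟩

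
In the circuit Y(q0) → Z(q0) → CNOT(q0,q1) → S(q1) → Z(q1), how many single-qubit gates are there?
4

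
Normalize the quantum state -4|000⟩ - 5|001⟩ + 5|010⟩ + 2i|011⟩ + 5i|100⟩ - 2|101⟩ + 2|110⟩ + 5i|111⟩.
-1/√8|000⟩ - 0.4419|001⟩ + 0.4419|010⟩ + 0.1768i|011⟩ + 0.4419i|100⟩ - 0.1768|101⟩ + 0.1768|110⟩ + 0.4419i|111⟩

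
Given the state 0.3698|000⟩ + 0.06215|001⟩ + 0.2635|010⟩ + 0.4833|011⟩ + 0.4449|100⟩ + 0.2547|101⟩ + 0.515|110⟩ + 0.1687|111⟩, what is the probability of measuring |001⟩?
0.003863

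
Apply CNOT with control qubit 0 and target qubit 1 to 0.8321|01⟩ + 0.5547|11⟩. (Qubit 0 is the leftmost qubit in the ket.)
0.8321|01⟩ + 0.5547|10⟩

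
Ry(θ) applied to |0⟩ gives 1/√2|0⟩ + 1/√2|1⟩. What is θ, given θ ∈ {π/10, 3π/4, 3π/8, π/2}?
π/2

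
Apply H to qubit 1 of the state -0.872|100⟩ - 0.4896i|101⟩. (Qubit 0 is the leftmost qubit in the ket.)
-0.6166|100⟩ - 0.3462i|101⟩ - 0.6166|110⟩ - 0.3462i|111⟩

H on qubit 1 mixes each pair of kets that differ only in qubit 1: amplitudes (a, b) of (|…0…⟩, |…1…⟩) become ((a + b)/√2, (a − b)/√2). Kets absent from the input have amplitude 0.
(|100⟩, |110⟩): (a, b) = (-0.872, 0) → (-0.6166, -0.6166)
(|101⟩, |111⟩): (a, b) = (-0.4896i, 0) → (-0.3462i, -0.3462i)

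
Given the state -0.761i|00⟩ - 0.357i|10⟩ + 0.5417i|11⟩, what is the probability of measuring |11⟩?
0.2934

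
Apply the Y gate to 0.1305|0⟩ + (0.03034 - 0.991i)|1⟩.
(-0.991 - 0.03034i)|0⟩ + 0.1305i|1⟩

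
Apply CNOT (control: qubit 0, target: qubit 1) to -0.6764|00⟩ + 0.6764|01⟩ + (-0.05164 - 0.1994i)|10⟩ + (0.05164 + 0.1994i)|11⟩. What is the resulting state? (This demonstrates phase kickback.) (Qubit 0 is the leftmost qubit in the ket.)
-0.6764|00⟩ + 0.6764|01⟩ + (0.05164 + 0.1994i)|10⟩ + (-0.05164 - 0.1994i)|11⟩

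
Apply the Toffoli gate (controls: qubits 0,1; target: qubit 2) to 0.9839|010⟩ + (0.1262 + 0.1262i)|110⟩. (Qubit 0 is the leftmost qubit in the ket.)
0.9839|010⟩ + (0.1262 + 0.1262i)|111⟩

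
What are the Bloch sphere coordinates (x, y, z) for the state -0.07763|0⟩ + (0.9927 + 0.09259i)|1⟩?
(-0.1541, -0.01438, -0.988)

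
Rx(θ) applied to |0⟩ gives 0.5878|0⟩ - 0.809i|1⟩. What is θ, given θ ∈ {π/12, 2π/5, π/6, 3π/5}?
3π/5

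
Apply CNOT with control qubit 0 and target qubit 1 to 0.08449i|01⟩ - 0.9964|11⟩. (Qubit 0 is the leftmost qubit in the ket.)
0.08449i|01⟩ - 0.9964|10⟩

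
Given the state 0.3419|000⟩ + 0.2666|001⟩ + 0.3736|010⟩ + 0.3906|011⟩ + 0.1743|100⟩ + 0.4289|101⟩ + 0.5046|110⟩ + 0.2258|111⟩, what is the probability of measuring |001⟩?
0.07108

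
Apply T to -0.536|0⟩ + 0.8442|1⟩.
-0.536|0⟩ + (0.5969 + 0.5969i)|1⟩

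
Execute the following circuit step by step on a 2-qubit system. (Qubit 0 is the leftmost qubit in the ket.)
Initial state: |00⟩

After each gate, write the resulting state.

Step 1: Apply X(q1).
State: |01⟩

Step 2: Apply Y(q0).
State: i|11⟩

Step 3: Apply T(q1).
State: (-1/√2 + (1/√2)i)|11⟩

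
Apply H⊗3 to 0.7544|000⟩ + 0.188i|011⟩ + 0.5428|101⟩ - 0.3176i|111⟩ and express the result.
(0.4586 - 0.04582i)|000⟩ + (0.07481 + 0.04582i)|001⟩ + (0.4586 + 0.04582i)|010⟩ + (0.07481 - 0.04582i)|011⟩ + (0.07481 + 0.1788i)|100⟩ + (0.4586 - 0.1788i)|101⟩ + (0.07481 - 0.1788i)|110⟩ + (0.4586 + 0.1788i)|111⟩

H⊗3 gives amp(|y⟩) = (1/2√2) Σ_x (−1)^(x·y) amp(|x⟩), where x·y is the number of positions in which both x and y have a 1.
|000⟩: (0.7544 + 0.188i + 0.5428 - 0.3176i)/(2√2) = (0.4586 - 0.04582i)
|001⟩: (0.7544 - 0.188i - 0.5428 + 0.3176i)/(2√2) = (0.07481 + 0.04582i)
|010⟩: (0.7544 - 0.188i + 0.5428 + 0.3176i)/(2√2) = (0.4586 + 0.04582i)
|011⟩: (0.7544 + 0.188i - 0.5428 - 0.3176i)/(2√2) = (0.07481 - 0.04582i)
|100⟩: (0.7544 + 0.188i - 0.5428 + 0.3176i)/(2√2) = (0.07481 + 0.1788i)
|101⟩: (0.7544 - 0.188i + 0.5428 - 0.3176i)/(2√2) = (0.4586 - 0.1788i)
|110⟩: (0.7544 - 0.188i - 0.5428 - 0.3176i)/(2√2) = (0.07481 - 0.1788i)
|111⟩: (0.7544 + 0.188i + 0.5428 + 0.3176i)/(2√2) = (0.4586 + 0.1788i)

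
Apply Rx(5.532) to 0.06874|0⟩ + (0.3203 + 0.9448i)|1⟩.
(0.2826 - 0.1175i)|0⟩ + (-0.298 - 0.9042i)|1⟩

Rx(5.532) = [[cos(θ/2), −i·sin(θ/2)], [−i·sin(θ/2), cos(θ/2)]]; θ = 5.532, cos(θ/2) ≈ -0.93029, sin(θ/2) ≈ 0.366824.
With a = amp(|0⟩) = 0.06874 and b = amp(|1⟩) = (0.3203 + 0.9448i):
new amp(|0⟩) = (-0.93029)·a + (-0.366824i)·b = (0.2826 - 0.1175i)
new amp(|1⟩) = (-0.366824i)·a + (-0.93029)·b = (-0.298 - 0.9042i)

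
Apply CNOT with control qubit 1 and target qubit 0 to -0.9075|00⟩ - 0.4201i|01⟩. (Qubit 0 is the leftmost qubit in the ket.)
-0.9075|00⟩ - 0.4201i|11⟩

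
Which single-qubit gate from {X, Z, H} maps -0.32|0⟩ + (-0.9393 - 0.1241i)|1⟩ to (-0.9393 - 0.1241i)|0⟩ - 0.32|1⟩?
X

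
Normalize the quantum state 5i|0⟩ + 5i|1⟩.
(1/√2)i|0⟩ + (1/√2)i|1⟩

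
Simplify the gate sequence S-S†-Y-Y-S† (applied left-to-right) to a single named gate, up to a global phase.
S†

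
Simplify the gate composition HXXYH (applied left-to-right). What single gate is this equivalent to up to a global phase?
Y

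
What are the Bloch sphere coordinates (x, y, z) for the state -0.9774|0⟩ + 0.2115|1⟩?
(-0.4134, 0, 0.9106)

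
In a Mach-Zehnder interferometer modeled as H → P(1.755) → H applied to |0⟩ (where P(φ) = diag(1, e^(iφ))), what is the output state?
(0.4084 + 0.4915i)|0⟩ + (0.5916 - 0.4915i)|1⟩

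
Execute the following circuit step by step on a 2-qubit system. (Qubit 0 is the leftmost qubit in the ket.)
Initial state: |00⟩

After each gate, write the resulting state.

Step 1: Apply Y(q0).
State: i|10⟩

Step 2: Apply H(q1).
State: (1/√2)i|10⟩ + (1/√2)i|11⟩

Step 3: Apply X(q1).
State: (1/√2)i|10⟩ + (1/√2)i|11⟩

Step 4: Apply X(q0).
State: (1/√2)i|00⟩ + (1/√2)i|01⟩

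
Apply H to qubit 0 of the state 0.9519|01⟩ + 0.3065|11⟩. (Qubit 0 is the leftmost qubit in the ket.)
0.8898|01⟩ + 0.4564|11⟩

H on qubit 0 mixes each pair of kets that differ only in qubit 0: amplitudes (a, b) of (|…0…⟩, |…1…⟩) become ((a + b)/√2, (a − b)/√2). Kets absent from the input have amplitude 0.
(|01⟩, |11⟩): (a, b) = (0.9519, 0.3065) → (0.8898, 0.4564)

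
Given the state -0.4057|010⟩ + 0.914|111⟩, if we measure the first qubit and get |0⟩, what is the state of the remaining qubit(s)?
-|10⟩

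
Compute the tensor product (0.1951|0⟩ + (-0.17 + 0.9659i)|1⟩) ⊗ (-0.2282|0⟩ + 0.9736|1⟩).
-0.04452|00⟩ + 0.1899|01⟩ + (0.03879 - 0.2204i)|10⟩ + (-0.1655 + 0.9404i)|11⟩

amp(|b₁b₂…⟩) = product of the factor amplitudes for bits b₁, b₂, …; only kets whose every factor amplitude is nonzero survive.
|00⟩: (0.1951)(-0.2282) = -0.04452
|01⟩: (0.1951)(0.9736) = 0.1899
|10⟩: (-0.17 + 0.9659i)(-0.2282) = (0.03879 - 0.2204i)
|11⟩: (-0.17 + 0.9659i)(0.9736) = (-0.1655 + 0.9404i)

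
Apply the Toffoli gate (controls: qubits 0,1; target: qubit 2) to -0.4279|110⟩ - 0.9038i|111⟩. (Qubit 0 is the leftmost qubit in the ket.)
-0.9038i|110⟩ - 0.4279|111⟩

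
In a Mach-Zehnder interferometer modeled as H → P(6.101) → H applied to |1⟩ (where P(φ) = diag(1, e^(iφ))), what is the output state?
(0.008275 + 0.09059i)|0⟩ + (0.9917 - 0.09059i)|1⟩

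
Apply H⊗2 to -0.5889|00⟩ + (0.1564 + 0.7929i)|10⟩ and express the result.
(-0.2163 + 0.3965i)|00⟩ + (-0.2163 + 0.3965i)|01⟩ + (-0.3727 - 0.3965i)|10⟩ + (-0.3727 - 0.3965i)|11⟩

H⊗2 gives amp(|y⟩) = (1/2) Σ_x (−1)^(x·y) amp(|x⟩), where x·y is the number of positions in which both x and y have a 1.
|00⟩: (-0.5889 + (0.1564 + 0.7929i))/2 = (-0.2163 + 0.3965i)
|01⟩: (-0.5889 + (0.1564 + 0.7929i))/2 = (-0.2163 + 0.3965i)
|10⟩: (-0.5889 - (0.1564 + 0.7929i))/2 = (-0.3727 - 0.3965i)
|11⟩: (-0.5889 - (0.1564 + 0.7929i))/2 = (-0.3727 - 0.3965i)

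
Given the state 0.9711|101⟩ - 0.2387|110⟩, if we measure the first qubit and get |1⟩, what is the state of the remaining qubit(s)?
0.9711|01⟩ - 0.2387|10⟩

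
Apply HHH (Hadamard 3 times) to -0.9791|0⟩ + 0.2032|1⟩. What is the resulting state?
-0.5486|0⟩ - 0.836|1⟩

H² = I, so H^3 = H: a single Hadamard. With (a, b) = (-0.9791, 0.2032), H gives ((a + b)/√2, (a − b)/√2) = (-0.5486, -0.836).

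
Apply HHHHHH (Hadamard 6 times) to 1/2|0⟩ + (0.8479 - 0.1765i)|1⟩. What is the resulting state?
1/2|0⟩ + (0.8479 - 0.1765i)|1⟩

H² = I, so an even number of Hadamards cancels: H^6 = I and the state is unchanged.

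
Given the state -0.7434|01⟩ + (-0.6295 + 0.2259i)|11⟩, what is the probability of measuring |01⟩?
0.5526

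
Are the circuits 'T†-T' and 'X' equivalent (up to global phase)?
No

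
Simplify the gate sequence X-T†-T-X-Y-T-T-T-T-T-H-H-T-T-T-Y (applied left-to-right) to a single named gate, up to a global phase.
I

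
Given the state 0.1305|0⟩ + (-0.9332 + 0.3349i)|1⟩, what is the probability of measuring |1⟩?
0.983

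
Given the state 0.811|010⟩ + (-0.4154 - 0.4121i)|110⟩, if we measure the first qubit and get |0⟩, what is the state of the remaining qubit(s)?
|10⟩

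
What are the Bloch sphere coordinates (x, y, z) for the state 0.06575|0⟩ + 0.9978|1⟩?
(0.1312, 0, -0.9913)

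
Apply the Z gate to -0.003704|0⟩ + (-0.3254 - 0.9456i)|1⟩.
-0.003704|0⟩ + (0.3254 + 0.9456i)|1⟩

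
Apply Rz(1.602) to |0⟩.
(0.696 - 0.7181i)|0⟩

Rz(1.602) = [[e^(−iθ/2), 0], [0, e^(iθ/2)]] with e^(±iθ/2) = cos(θ/2) ± i·sin(θ/2); θ = 1.602, cos(θ/2) ≈ 0.695989, sin(θ/2) ≈ 0.718052.
With a = amp(|0⟩) = 1 and b = amp(|1⟩) = 0:
new amp(|0⟩) = (0.695989 - 0.718052i)·a = (0.696 - 0.7181i)
new amp(|1⟩) = (0.695989 + 0.718052i)·b = 0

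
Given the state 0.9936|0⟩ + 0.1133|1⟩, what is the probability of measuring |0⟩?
0.9872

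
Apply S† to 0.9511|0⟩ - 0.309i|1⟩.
0.9511|0⟩ - 0.309|1⟩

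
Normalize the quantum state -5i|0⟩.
-i|0⟩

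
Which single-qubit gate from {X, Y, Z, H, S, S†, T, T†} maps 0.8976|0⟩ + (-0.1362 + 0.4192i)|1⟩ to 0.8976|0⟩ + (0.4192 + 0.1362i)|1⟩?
S†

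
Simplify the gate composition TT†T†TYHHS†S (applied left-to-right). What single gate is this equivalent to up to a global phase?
Y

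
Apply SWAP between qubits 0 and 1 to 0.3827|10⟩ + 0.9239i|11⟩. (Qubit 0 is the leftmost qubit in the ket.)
0.3827|01⟩ + 0.9239i|11⟩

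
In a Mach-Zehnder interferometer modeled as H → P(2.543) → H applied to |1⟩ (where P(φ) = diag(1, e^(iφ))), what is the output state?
(0.9131 - 0.2817i)|0⟩ + (0.08694 + 0.2817i)|1⟩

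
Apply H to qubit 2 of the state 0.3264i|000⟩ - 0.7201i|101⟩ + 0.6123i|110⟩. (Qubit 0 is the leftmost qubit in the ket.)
0.2308i|000⟩ + 0.2308i|001⟩ - 0.5092i|100⟩ + 0.5092i|101⟩ + 0.433i|110⟩ + 0.433i|111⟩

H on qubit 2 mixes each pair of kets that differ only in qubit 2: amplitudes (a, b) of (|…0…⟩, |…1…⟩) become ((a + b)/√2, (a − b)/√2). Kets absent from the input have amplitude 0.
(|000⟩, |001⟩): (a, b) = (0.3264i, 0) → (0.2308i, 0.2308i)
(|100⟩, |101⟩): (a, b) = (0, -0.7201i) → (-0.5092i, 0.5092i)
(|110⟩, |111⟩): (a, b) = (0.6123i, 0) → (0.433i, 0.433i)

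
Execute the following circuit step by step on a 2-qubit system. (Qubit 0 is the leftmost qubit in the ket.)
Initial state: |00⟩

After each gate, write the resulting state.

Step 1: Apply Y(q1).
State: i|01⟩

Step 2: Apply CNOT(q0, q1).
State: i|01⟩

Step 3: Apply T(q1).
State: (-1/√2 + (1/√2)i)|01⟩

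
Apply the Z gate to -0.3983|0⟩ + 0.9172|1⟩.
-0.3983|0⟩ - 0.9172|1⟩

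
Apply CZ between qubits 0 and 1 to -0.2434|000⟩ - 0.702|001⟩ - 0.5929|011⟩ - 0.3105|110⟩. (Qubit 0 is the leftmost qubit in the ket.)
-0.2434|000⟩ - 0.702|001⟩ - 0.5929|011⟩ + 0.3105|110⟩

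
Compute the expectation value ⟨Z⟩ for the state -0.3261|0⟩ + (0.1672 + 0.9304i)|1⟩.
-0.7873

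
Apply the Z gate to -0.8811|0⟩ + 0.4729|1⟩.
-0.8811|0⟩ - 0.4729|1⟩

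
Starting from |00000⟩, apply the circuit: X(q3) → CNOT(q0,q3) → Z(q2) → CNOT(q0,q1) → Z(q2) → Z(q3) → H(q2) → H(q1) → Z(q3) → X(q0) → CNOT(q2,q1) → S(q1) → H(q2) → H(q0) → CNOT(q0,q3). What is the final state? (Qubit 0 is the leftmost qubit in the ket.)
1/2|00010⟩ + (1/2)i|01010⟩ - 1/2|10000⟩ - (1/2)i|11000⟩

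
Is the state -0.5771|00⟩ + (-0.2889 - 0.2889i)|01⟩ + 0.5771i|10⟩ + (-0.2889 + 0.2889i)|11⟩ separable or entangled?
Separable

Writing the state as a|00⟩ + b|01⟩ + c|10⟩ + d|11⟩, it is a product state iff ad − bc = 0.
Here (a, b, c, d) = (-0.5771, (-0.2889 - 0.2889i), 0.5771i, (-0.2889 + 0.2889i)): ad − bc = (-0.5771)(-0.2889 + 0.2889i) − (-0.2889 - 0.2889i)(0.5771i) = 0, so the state is separable.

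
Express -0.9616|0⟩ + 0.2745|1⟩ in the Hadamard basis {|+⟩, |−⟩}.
-0.4859|+⟩ - 0.8741|−⟩

With |ψ⟩ = α|0⟩ + β|1⟩, the Hadamard-basis coefficients are ⟨+|ψ⟩ = (α + β)/√2 and ⟨−|ψ⟩ = (α − β)/√2.
Here α = -0.9616, β = 0.2745: (α + β)/√2 = -0.4859, (α − β)/√2 = -0.8741.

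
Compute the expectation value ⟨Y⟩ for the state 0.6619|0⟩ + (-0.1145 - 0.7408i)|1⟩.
-0.9807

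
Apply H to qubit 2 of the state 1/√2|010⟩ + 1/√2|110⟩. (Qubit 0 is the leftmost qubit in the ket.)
1/2|010⟩ + 1/2|011⟩ + 1/2|110⟩ + 1/2|111⟩

H on qubit 2 mixes each pair of kets that differ only in qubit 2: amplitudes (a, b) of (|…0…⟩, |…1…⟩) become ((a + b)/√2, (a − b)/√2). Kets absent from the input have amplitude 0.
(|010⟩, |011⟩): (a, b) = (1/√2, 0) → (1/2, 1/2)
(|110⟩, |111⟩): (a, b) = (1/√2, 0) → (1/2, 1/2)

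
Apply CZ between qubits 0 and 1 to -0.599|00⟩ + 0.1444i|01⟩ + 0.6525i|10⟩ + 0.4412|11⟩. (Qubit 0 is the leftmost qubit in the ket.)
-0.599|00⟩ + 0.1444i|01⟩ + 0.6525i|10⟩ - 0.4412|11⟩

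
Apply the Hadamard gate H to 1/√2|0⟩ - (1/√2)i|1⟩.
(1/2 - (1/2)i)|0⟩ + (1/2 + (1/2)i)|1⟩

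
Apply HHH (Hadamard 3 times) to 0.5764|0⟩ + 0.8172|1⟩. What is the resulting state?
0.9854|0⟩ - 0.1703|1⟩

H² = I, so H^3 = H: a single Hadamard. With (a, b) = (0.5764, 0.8172), H gives ((a + b)/√2, (a − b)/√2) = (0.9854, -0.1703).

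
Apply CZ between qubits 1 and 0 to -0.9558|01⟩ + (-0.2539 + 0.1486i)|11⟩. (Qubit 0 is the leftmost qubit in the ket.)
-0.9558|01⟩ + (0.2539 - 0.1486i)|11⟩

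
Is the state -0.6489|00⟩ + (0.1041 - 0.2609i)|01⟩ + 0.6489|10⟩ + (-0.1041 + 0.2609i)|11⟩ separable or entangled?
Separable

Writing the state as a|00⟩ + b|01⟩ + c|10⟩ + d|11⟩, it is a product state iff ad − bc = 0.
Here (a, b, c, d) = (-0.6489, (0.1041 - 0.2609i), 0.6489, (-0.1041 + 0.2609i)): ad − bc = (-0.6489)(-0.1041 + 0.2609i) − (0.1041 - 0.2609i)(0.6489) = 0, so the state is separable.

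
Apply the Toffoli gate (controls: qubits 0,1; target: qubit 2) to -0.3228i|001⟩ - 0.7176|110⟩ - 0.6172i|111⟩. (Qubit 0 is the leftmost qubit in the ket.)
-0.3228i|001⟩ - 0.6172i|110⟩ - 0.7176|111⟩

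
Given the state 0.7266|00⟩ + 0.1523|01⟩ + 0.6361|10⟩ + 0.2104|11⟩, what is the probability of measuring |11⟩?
0.04427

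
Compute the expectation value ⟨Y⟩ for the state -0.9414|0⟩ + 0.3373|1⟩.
0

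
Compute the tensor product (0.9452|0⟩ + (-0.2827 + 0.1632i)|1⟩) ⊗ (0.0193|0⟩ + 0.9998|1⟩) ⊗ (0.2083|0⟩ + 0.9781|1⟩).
0.0038|000⟩ + 0.01784|001⟩ + 0.1968|010⟩ + 0.9243|011⟩ + (-0.001137 + 0.0006561i)|100⟩ + (-0.005337 + 0.003081i)|101⟩ + (-0.05887 + 0.03399i)|110⟩ + (-0.2765 + 0.1596i)|111⟩

amp(|b₁b₂…⟩) = product of the factor amplitudes for bits b₁, b₂, …; only kets whose every factor amplitude is nonzero survive.
|000⟩: (0.9452)(0.0193)(0.2083) = 0.0038
|001⟩: (0.9452)(0.0193)(0.9781) = 0.01784
|010⟩: (0.9452)(0.9998)(0.2083) = 0.1968
|011⟩: (0.9452)(0.9998)(0.9781) = 0.9243
|100⟩: (-0.2827 + 0.1632i)(0.0193)(0.2083) = (-0.001137 + 0.0006561i)
|101⟩: (-0.2827 + 0.1632i)(0.0193)(0.9781) = (-0.005337 + 0.003081i)
|110⟩: (-0.2827 + 0.1632i)(0.9998)(0.2083) = (-0.05887 + 0.03399i)
|111⟩: (-0.2827 + 0.1632i)(0.9998)(0.9781) = (-0.2765 + 0.1596i)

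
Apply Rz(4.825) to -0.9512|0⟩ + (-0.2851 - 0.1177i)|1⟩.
(0.7094 + 0.6337i)|0⟩ + (0.291 - 0.1022i)|1⟩

Rz(4.825) = [[e^(−iθ/2), 0], [0, e^(iθ/2)]] with e^(±iθ/2) = cos(θ/2) ± i·sin(θ/2); θ = 4.825, cos(θ/2) ≈ -0.745779, sin(θ/2) ≈ 0.666193.
With a = amp(|0⟩) = -0.9512 and b = amp(|1⟩) = (-0.2851 - 0.1177i):
new amp(|0⟩) = (-0.745779 - 0.666193i)·a = (0.7094 + 0.6337i)
new amp(|1⟩) = (-0.745779 + 0.666193i)·b = (0.291 - 0.1022i)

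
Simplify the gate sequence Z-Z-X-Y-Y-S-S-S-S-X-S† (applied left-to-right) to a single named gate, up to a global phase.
S†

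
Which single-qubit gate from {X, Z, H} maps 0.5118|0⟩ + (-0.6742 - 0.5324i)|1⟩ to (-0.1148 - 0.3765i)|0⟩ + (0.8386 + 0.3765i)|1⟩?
H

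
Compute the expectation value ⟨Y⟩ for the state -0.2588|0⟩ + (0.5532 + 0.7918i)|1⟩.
-0.4098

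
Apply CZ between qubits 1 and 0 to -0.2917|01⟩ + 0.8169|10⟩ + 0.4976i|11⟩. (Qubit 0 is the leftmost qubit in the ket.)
-0.2917|01⟩ + 0.8169|10⟩ - 0.4976i|11⟩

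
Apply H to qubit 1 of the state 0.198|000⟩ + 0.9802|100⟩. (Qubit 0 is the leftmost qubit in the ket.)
0.14|000⟩ + 0.14|010⟩ + 0.6931|100⟩ + 0.6931|110⟩

H on qubit 1 mixes each pair of kets that differ only in qubit 1: amplitudes (a, b) of (|…0…⟩, |…1…⟩) become ((a + b)/√2, (a − b)/√2). Kets absent from the input have amplitude 0.
(|000⟩, |010⟩): (a, b) = (0.198, 0) → (0.14, 0.14)
(|100⟩, |110⟩): (a, b) = (0.9802, 0) → (0.6931, 0.6931)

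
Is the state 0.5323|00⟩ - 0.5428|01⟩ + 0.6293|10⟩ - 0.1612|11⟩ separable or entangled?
Entangled

Writing the state as a|00⟩ + b|01⟩ + c|10⟩ + d|11⟩, it is a product state iff ad − bc = 0.
Here (a, b, c, d) = (0.5323, -0.5428, 0.6293, -0.1612): ad − bc = (0.5323)(-0.1612) − (-0.5428)(0.6293) = 0.2558 ≠ 0, so the state is entangled.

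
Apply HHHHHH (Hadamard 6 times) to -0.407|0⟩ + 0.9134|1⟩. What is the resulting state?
-0.407|0⟩ + 0.9134|1⟩

H² = I, so an even number of Hadamards cancels: H^6 = I and the state is unchanged.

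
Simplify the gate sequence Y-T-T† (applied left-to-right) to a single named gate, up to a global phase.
Y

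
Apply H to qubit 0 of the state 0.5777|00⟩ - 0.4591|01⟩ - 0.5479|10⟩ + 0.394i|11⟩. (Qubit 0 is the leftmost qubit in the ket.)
0.02107|00⟩ + (-0.3246 + 0.2786i)|01⟩ + 0.7959|10⟩ + (-0.3246 - 0.2786i)|11⟩

H on qubit 0 mixes each pair of kets that differ only in qubit 0: amplitudes (a, b) of (|…0…⟩, |…1…⟩) become ((a + b)/√2, (a − b)/√2). Kets absent from the input have amplitude 0.
(|00⟩, |10⟩): (a, b) = (0.5777, -0.5479) → (0.02107, 0.7959)
(|01⟩, |11⟩): (a, b) = (-0.4591, 0.394i) → ((-0.3246 + 0.2786i), (-0.3246 - 0.2786i))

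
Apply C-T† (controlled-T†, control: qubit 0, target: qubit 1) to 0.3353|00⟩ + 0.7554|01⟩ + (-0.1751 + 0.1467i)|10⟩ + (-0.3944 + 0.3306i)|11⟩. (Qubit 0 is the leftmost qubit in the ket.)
0.3353|00⟩ + 0.7554|01⟩ + (-0.1751 + 0.1467i)|10⟩ + (-0.04511 + 0.5127i)|11⟩

C-T† leaves the control-|0⟩ kets |00⟩, |01⟩ unchanged and applies T† to qubit 1 on the control-|1⟩ pair (|10⟩, |11⟩).
T† = [[1, 0], [0, (1/√2 - (1/√2)i)]].
With a = amp(|10⟩) = (-0.1751 + 0.1467i) and b = amp(|11⟩) = (-0.3944 + 0.3306i):
new amp(|10⟩) = (1)·a = (-0.1751 + 0.1467i)
new amp(|11⟩) = (1/√2 - (1/√2)i)·b = (-0.04511 + 0.5127i)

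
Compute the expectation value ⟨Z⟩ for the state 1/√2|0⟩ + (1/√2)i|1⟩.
0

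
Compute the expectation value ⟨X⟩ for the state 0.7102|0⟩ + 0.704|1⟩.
1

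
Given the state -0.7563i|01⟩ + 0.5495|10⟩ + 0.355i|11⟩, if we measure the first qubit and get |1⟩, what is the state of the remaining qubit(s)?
0.84|0⟩ + 0.5426i|1⟩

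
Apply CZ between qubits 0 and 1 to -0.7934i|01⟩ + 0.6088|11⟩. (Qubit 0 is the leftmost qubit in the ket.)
-0.7934i|01⟩ - 0.6088|11⟩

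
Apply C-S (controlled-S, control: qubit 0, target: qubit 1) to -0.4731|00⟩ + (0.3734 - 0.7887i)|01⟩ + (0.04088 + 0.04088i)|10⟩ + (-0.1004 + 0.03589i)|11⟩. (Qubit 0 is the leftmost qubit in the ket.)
-0.4731|00⟩ + (0.3734 - 0.7887i)|01⟩ + (0.04088 + 0.04088i)|10⟩ + (-0.03589 - 0.1004i)|11⟩

C-S leaves the control-|0⟩ kets |00⟩, |01⟩ unchanged and applies S to qubit 1 on the control-|1⟩ pair (|10⟩, |11⟩).
S = [[1, 0], [0, i]].
With a = amp(|10⟩) = (0.04088 + 0.04088i) and b = amp(|11⟩) = (-0.1004 + 0.03589i):
new amp(|10⟩) = (1)·a = (0.04088 + 0.04088i)
new amp(|11⟩) = (i)·b = (-0.03589 - 0.1004i)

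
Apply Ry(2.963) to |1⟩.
-0.996|0⟩ + 0.08918|1⟩

Ry(2.963) = [[cos(θ/2), −sin(θ/2)], [sin(θ/2), cos(θ/2)]]; θ = 2.963, cos(θ/2) ≈ 0.0891777, sin(θ/2) ≈ 0.996016.
With a = amp(|0⟩) = 0 and b = amp(|1⟩) = 1:
new amp(|0⟩) = (0.0891777)·a + (-0.996016)·b = -0.996
new amp(|1⟩) = (0.996016)·a + (0.0891777)·b = 0.08918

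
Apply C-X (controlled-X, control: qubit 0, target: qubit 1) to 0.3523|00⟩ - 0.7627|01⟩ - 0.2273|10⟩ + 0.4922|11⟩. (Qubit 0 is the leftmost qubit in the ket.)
0.3523|00⟩ - 0.7627|01⟩ + 0.4922|10⟩ - 0.2273|11⟩

C-X leaves the control-|0⟩ kets |00⟩, |01⟩ unchanged and applies X to qubit 1 on the control-|1⟩ pair (|10⟩, |11⟩).
X = [[0, 1], [1, 0]].
With a = amp(|10⟩) = -0.2273 and b = amp(|11⟩) = 0.4922:
new amp(|10⟩) = (1)·b = 0.4922
new amp(|11⟩) = (1)·a = -0.2273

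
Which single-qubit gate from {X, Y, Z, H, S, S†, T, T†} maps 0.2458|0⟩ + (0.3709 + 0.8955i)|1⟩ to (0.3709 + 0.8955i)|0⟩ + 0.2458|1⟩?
X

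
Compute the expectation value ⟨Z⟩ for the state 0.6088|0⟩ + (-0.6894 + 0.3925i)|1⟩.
-0.2587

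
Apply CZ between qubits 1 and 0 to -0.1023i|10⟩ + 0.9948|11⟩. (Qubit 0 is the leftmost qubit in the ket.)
-0.1023i|10⟩ - 0.9948|11⟩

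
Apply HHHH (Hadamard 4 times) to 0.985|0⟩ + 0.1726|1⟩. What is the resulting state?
0.985|0⟩ + 0.1726|1⟩

H² = I, so an even number of Hadamards cancels: H^4 = I and the state is unchanged.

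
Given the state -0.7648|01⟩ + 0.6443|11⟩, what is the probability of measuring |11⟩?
0.4151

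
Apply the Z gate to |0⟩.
|0⟩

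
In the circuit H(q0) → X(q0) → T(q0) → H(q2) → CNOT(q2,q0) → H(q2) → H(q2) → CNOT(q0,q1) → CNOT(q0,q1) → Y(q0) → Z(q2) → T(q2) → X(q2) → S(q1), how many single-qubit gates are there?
11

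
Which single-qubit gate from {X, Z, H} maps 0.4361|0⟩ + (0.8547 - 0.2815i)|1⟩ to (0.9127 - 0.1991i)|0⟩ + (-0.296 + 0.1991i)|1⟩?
H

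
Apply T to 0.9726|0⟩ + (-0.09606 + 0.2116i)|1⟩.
0.9726|0⟩ + (-0.2175 + 0.0817i)|1⟩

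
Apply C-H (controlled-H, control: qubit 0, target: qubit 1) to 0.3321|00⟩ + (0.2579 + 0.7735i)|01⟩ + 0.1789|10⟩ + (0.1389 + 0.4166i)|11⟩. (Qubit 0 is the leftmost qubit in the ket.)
0.3321|00⟩ + (0.2579 + 0.7735i)|01⟩ + (0.2247 + 0.2946i)|10⟩ + (0.02828 - 0.2946i)|11⟩

C-H leaves the control-|0⟩ kets |00⟩, |01⟩ unchanged and applies H to qubit 1 on the control-|1⟩ pair (|10⟩, |11⟩).
H = [[1/√2, 1/√2], [1/√2, -1/√2]].
With a = amp(|10⟩) = 0.1789 and b = amp(|11⟩) = (0.1389 + 0.4166i):
new amp(|10⟩) = (1/√2)·a + (1/√2)·b = (0.2247 + 0.2946i)
new amp(|11⟩) = (1/√2)·a + (-1/√2)·b = (0.02828 - 0.2946i)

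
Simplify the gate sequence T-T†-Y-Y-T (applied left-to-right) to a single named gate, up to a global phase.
T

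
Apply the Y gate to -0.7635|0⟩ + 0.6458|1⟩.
-0.6458i|0⟩ - 0.7635i|1⟩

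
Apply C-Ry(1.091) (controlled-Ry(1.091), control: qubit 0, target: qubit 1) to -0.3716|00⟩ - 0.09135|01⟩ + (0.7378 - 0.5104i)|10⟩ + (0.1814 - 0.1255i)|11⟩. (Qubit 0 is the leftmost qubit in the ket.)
-0.3716|00⟩ - 0.09135|01⟩ + (0.5366 - 0.3712i)|10⟩ + (0.5379 - 0.3721i)|11⟩

C-Ry(1.091) leaves the control-|0⟩ kets |00⟩, |01⟩ unchanged and applies Ry(1.091) to qubit 1 on the control-|1⟩ pair (|10⟩, |11⟩).
Ry(1.091) = [[cos(θ/2), −sin(θ/2)], [sin(θ/2), cos(θ/2)]]; θ = 1.091, cos(θ/2) ≈ 0.854868, sin(θ/2) ≈ 0.518846.
With a = amp(|10⟩) = (0.7378 - 0.5104i) and b = amp(|11⟩) = (0.1814 - 0.1255i):
new amp(|10⟩) = (0.854868)·a + (-0.518846)·b = (0.5366 - 0.3712i)
new amp(|11⟩) = (0.518846)·a + (0.854868)·b = (0.5379 - 0.3721i)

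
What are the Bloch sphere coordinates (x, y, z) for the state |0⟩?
(0, 0, 1)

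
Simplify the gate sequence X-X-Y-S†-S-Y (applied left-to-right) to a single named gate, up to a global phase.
I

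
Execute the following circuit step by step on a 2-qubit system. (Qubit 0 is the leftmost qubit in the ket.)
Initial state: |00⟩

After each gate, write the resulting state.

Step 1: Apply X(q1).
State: |01⟩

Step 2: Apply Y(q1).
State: -i|00⟩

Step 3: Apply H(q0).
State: -(1/√2)i|00⟩ - (1/√2)i|10⟩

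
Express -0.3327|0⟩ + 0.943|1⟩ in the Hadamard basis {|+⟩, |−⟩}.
0.4315|+⟩ - 0.9021|−⟩

With |ψ⟩ = α|0⟩ + β|1⟩, the Hadamard-basis coefficients are ⟨+|ψ⟩ = (α + β)/√2 and ⟨−|ψ⟩ = (α − β)/√2.
Here α = -0.3327, β = 0.943: (α + β)/√2 = 0.4315, (α − β)/√2 = -0.9021.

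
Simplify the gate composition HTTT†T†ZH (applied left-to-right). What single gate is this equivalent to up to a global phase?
X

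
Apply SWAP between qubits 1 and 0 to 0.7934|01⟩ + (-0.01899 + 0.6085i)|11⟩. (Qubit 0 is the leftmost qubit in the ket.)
0.7934|10⟩ + (-0.01899 + 0.6085i)|11⟩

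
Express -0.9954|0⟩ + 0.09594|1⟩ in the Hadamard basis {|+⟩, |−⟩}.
-0.636|+⟩ - 0.7717|−⟩

With |ψ⟩ = α|0⟩ + β|1⟩, the Hadamard-basis coefficients are ⟨+|ψ⟩ = (α + β)/√2 and ⟨−|ψ⟩ = (α − β)/√2.
Here α = -0.9954, β = 0.09594: (α + β)/√2 = -0.636, (α − β)/√2 = -0.7717.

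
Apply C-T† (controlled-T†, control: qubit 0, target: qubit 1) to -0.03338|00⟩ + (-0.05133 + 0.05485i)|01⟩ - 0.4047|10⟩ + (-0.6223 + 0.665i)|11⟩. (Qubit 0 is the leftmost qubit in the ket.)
-0.03338|00⟩ + (-0.05133 + 0.05485i)|01⟩ - 0.4047|10⟩ + (0.03019 + 0.9103i)|11⟩

C-T† leaves the control-|0⟩ kets |00⟩, |01⟩ unchanged and applies T† to qubit 1 on the control-|1⟩ pair (|10⟩, |11⟩).
T† = [[1, 0], [0, (1/√2 - (1/√2)i)]].
With a = amp(|10⟩) = -0.4047 and b = amp(|11⟩) = (-0.6223 + 0.665i):
new amp(|10⟩) = (1)·a = -0.4047
new amp(|11⟩) = (1/√2 - (1/√2)i)·b = (0.03019 + 0.9103i)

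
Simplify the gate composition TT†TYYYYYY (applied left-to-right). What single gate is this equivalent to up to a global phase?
T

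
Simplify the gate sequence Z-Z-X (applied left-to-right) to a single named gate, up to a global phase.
X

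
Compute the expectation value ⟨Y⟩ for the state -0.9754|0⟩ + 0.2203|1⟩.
0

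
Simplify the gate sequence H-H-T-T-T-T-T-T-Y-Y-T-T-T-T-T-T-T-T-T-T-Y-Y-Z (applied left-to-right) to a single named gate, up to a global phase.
Z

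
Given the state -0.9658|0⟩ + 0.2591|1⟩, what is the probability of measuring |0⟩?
0.9328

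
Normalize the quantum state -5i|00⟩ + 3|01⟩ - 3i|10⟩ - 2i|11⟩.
-0.7293i|00⟩ + 0.4376|01⟩ - 0.4376i|10⟩ - 0.2917i|11⟩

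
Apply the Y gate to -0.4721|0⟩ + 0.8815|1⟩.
-0.8815i|0⟩ - 0.4721i|1⟩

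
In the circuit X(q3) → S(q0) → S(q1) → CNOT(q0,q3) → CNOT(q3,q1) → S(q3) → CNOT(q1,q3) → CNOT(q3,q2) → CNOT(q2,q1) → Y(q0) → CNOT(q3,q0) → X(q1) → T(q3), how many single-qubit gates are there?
7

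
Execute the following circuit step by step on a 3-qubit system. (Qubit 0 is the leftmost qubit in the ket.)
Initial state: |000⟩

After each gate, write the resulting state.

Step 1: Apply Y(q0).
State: i|100⟩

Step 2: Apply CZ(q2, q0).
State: i|100⟩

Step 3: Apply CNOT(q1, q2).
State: i|100⟩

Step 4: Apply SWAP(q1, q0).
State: i|010⟩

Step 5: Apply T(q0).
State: i|010⟩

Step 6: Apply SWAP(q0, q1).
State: i|100⟩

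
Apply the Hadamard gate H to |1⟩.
1/√2|0⟩ - 1/√2|1⟩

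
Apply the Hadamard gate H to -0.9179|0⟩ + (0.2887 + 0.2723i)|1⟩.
(-0.4449 + 0.1925i)|0⟩ + (-0.8532 - 0.1925i)|1⟩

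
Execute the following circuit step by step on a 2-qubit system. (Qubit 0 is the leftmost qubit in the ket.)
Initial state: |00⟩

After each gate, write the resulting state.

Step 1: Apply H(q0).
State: 1/√2|00⟩ + 1/√2|10⟩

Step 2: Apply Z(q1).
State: 1/√2|00⟩ + 1/√2|10⟩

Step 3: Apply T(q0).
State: 1/√2|00⟩ + (1/2 + (1/2)i)|10⟩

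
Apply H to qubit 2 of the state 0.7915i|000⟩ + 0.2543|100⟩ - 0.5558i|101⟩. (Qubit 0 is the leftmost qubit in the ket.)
0.5597i|000⟩ + 0.5597i|001⟩ + (0.1798 - 0.393i)|100⟩ + (0.1798 + 0.393i)|101⟩

H on qubit 2 mixes each pair of kets that differ only in qubit 2: amplitudes (a, b) of (|…0…⟩, |…1…⟩) become ((a + b)/√2, (a − b)/√2). Kets absent from the input have amplitude 0.
(|000⟩, |001⟩): (a, b) = (0.7915i, 0) → (0.5597i, 0.5597i)
(|100⟩, |101⟩): (a, b) = (0.2543, -0.5558i) → ((0.1798 - 0.393i), (0.1798 + 0.393i))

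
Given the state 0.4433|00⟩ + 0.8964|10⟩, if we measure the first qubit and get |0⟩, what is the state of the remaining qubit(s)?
|0⟩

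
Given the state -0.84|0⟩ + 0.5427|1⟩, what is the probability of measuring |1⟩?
0.2945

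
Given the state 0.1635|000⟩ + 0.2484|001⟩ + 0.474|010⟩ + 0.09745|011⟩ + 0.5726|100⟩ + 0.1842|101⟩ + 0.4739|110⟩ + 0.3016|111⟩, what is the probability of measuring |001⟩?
0.0617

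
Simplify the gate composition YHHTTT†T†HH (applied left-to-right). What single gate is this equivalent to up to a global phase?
Y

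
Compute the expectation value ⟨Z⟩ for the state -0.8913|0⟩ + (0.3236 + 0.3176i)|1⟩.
0.5888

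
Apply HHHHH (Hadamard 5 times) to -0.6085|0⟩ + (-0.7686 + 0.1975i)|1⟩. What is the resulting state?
(-0.9738 + 0.1397i)|0⟩ + (0.1132 - 0.1397i)|1⟩

H² = I, so H^5 = H: a single Hadamard. With (a, b) = (-0.6085, (-0.7686 + 0.1975i)), H gives ((a + b)/√2, (a − b)/√2) = ((-0.9738 + 0.1397i), (0.1132 - 0.1397i)).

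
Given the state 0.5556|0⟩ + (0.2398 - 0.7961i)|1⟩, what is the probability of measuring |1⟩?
0.6913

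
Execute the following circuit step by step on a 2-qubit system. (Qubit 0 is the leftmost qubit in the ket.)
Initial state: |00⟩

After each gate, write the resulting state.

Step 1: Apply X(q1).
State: |01⟩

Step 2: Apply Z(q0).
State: |01⟩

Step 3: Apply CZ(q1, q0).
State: |01⟩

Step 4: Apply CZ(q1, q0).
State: |01⟩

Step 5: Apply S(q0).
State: |01⟩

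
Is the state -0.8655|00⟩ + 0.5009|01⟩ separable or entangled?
Separable

Writing the state as a|00⟩ + b|01⟩ + c|10⟩ + d|11⟩, it is a product state iff ad − bc = 0.
Here (a, b, c, d) = (-0.8655, 0.5009, 0, 0): ad − bc = (-0.8655)(0) − (0.5009)(0) = 0, so the state is separable.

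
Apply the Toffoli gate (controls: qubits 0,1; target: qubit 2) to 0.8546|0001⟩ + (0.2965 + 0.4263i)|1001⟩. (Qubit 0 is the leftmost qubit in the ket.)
0.8546|0001⟩ + (0.2965 + 0.4263i)|1001⟩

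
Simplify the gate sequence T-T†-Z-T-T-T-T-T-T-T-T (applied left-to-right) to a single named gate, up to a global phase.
Z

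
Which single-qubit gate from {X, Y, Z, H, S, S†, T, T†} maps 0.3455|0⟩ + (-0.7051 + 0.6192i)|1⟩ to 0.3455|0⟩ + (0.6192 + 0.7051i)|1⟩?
S†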